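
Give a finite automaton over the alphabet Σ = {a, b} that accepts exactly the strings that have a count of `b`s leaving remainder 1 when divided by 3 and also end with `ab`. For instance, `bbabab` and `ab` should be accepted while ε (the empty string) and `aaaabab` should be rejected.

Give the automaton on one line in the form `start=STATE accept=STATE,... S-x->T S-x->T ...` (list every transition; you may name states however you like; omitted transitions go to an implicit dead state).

Build one automaton per condition and run them in lockstep. The first has 3 states tracking the count of `b`s modulo 3; the second has 3 states tracking how much of the suffix `ab` has currently been matched. A product state is a pair (one from each), accepting exactly when both do. Minimizing collapses redundant product states.
A 5-state machine:
        a   b  
>  q0   q1  q2 
   q1   q1  q3 
   q2   q2  q4 
 * q3   q2  q4 
   q4   q4  q0 
(> = start, * = accepting)

start=q0 accept=q3 q0-a->q1 q0-b->q2 q1-a->q1 q1-b->q3 q2-a->q2 q2-b->q4 q3-a->q2 q3-b->q4 q4-a->q4 q4-b->q0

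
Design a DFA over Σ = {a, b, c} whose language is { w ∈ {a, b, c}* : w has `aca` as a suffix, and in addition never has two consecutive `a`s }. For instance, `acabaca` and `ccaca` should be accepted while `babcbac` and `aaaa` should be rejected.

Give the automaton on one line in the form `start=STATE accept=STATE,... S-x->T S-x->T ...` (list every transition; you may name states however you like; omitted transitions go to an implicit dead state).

start=q0 accept=q6 q0-a->q1 q0-b->q0 q0-c->q0 q1-a->q2 q1-b->q0 q1-c->q3 q2-a->q2 q2-b->q4 q2-c->q5 q3-a->q6 q3-b->q0 q3-c->q0 q4-a->q2 q4-b->q4 q4-c->q4 q5-a->q7 q5-b->q4 q5-c->q4 q6-a->q2 q6-b->q0 q6-c->q3 q7-a->q2 q7-b->q4 q7-c->q5

Run two small machines in parallel and take their product. One (4 states) tracks how much of the suffix `aca` has currently been matched; the other (3 states) tracks partial matches of the forbidden pattern `aa`. Each combined state is a pair, one component from each; accept when both components accept.
8 states suffice.
        a   b   c  
>  q0   q1  q0  q0 
   q1   q2  q0  q3 
   q2   q2  q4  q5 
   q3   q6  q0  q0 
   q4   q2  q4  q4 
   q5   q7  q4  q4 
 * q6   q2  q0  q3 
   q7   q2  q4  q5 
(> = start, * = accepting)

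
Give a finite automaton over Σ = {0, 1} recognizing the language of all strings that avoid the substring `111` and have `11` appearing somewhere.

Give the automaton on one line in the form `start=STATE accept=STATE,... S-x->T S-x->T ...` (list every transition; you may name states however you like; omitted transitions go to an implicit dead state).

start=S0 accept=S2,S3,S5 S0-0->S0 S0-1->S1 S1-0->S0 S1-1->S2 S2-0->S3 S2-1->S4 S3-0->S3 S3-1->S5 S4-0->S4 S4-1->S4 S5-0->S3 S5-1->S2

Run two small machines in parallel and take their product. The first has 4 states tracking partial matches of the forbidden pattern `111`; the second has 3 states tracking whether and how much of `11` has been seen. A product state is a pair (one from each), accepting exactly when both do.
A 6-state machine:
        0   1  
>  S0   S0  S1 
   S1   S0  S2 
 * S2   S3  S4 
 * S3   S3  S5 
   S4   S4  S4 
 * S5   S3  S2 
(> = start, * = accepting)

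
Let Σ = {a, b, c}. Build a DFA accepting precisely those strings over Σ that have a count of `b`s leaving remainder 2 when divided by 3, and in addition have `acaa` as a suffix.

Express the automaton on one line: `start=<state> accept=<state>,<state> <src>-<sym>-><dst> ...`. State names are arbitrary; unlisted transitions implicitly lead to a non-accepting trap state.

start=s0 accept=s6 s0-a->s0 s0-b->s1 s0-c->s0 s1-a->s1 s1-b->s2 s1-c->s1 s2-a->s3 s2-b->s0 s2-c->s2 s3-a->s3 s3-b->s0 s3-c->s4 s4-a->s5 s4-b->s0 s4-c->s2 s5-a->s6 s5-b->s0 s5-c->s4 s6-a->s3 s6-b->s0 s6-c->s4

Build one automaton per condition and run them in lockstep. One (3 states) tracks the count of `b`s modulo 3; the other (5 states) tracks how much of the suffix `acaa` has currently been matched. Each combined state is a pair, one component from each; accept when both components accept. After merging equivalent states the machine shrinks.
7 states suffice.
        a   b   c  
>  s0   s0  s1  s0 
   s1   s1  s2  s1 
   s2   s3  s0  s2 
   s3   s3  s0  s4 
   s4   s5  s0  s2 
   s5   s6  s0  s4 
 * s6   s3  s0  s4 
(> = start, * = accepting)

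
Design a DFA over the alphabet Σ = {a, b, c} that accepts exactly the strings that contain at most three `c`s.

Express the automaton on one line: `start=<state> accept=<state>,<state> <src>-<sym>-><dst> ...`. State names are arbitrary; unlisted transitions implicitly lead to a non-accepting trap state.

Only the number of `c`s matters, and only up to 4. Make a chain S0 → S1 → S2 → S3 → S4 advanced by each `c` (with S4 absorbing); every other symbol self-loops. The accepting set is {S0, S1, S2, S3}.
        a   b   c  
>* S0   S0  S0  S1 
 * S1   S1  S1  S2 
 * S2   S2  S2  S3 
 * S3   S3  S3  S4 
   S4   S4  S4  S4 
(> = start, * = accepting)

start=S0 accept=S0,S1,S2,S3 S0-a->S0 S0-b->S0 S0-c->S1 S1-a->S1 S1-b->S1 S1-c->S2 S2-a->S2 S2-b->S2 S2-c->S3 S3-a->S3 S3-b->S3 S3-c->S4 S4-a->S4 S4-b->S4 S4-c->S4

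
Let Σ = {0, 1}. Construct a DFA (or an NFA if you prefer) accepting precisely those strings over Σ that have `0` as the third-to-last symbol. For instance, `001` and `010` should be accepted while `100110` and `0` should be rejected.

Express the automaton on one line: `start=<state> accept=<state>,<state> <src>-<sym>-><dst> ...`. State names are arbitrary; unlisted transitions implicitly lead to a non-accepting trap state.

A DFA must remember the last 3 symbols (since which symbol is third-to-last isn't known until the input ends). Use one state per possible window of the last ≤3 symbols; accept from those whose window starts with `0`.
A 15-state machine:
       0  1 
>  A   B  C 
   B   D  E 
   C   F  G 
   D   H  I 
   E   J  K 
   F   L  M 
   G   N  O 
 * H   H  I 
 * I   J  K 
 * J   L  M 
 * K   N  O 
   L   H  I 
   M   J  K 
   N   L  M 
   O   N  O 
(> = start, * = accepting)

start=A accept=H,I,J,K A-0->B A-1->C B-0->D B-1->E C-0->F C-1->G D-0->H D-1->I E-0->J E-1->K F-0->L F-1->M G-0->N G-1->O H-0->H H-1->I I-0->J I-1->K J-0->L J-1->M K-0->N K-1->O L-0->H L-1->I M-0->J M-1->K N-0->L N-1->M O-0->N O-1->O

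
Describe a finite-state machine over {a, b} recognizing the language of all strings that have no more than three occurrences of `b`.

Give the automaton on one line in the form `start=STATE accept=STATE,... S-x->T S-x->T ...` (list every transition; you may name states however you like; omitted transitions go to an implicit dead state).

start=s0 accept=s0,s1,s2,s3 s0-a->s0 s0-b->s1 s1-a->s1 s1-b->s2 s2-a->s2 s2-b->s3 s3-a->s3 s3-b->s4 s4-a->s4 s4-b->s4

Count `b`s, saturating at 4: states s0 through s3 mean 0 through 3 `b`s seen; s4 means more than 3. Each `b` increments (capped at s4); other symbols loop. Accept from {s0, s1, s2, s3}.
A 5-state machine:
        a   b  
>* s0   s0  s1 
 * s1   s1  s2 
 * s2   s2  s3 
 * s3   s3  s4 
   s4   s4  s4 
(> = start, * = accepting)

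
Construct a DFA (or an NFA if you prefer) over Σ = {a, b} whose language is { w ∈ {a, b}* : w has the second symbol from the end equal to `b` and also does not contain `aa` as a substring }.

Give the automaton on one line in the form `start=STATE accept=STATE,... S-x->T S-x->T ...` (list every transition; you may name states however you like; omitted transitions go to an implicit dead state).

start=S0 accept=S4,S5 S0-a->S1 S0-b->S2 S1-a->S3 S1-b->S2 S2-a->S4 S2-b->S5 S3-a->S3 S3-b->S3 S4-a->S3 S4-b->S2 S5-a->S4 S5-b->S5

Run two small machines in parallel and take their product. The first has 7 states tracking the last 2 symbols read; the second has 3 states tracking partial matches of the forbidden pattern `aa`. A product state is a pair (one from each), accepting exactly when both do. Minimizing collapses redundant product states.
A 6-state machine:
        a   b  
>  S0   S1  S2 
   S1   S3  S2 
   S2   S4  S5 
   S3   S3  S3 
 * S4   S3  S2 
 * S5   S4  S5 
(> = start, * = accepting)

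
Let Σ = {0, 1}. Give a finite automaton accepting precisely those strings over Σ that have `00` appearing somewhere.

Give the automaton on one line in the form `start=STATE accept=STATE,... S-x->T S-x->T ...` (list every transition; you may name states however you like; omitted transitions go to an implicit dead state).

Track how much of `00` has been matched so far: state q0 is no progress, q2 is the absorbing accept state reached once `00` has occurred. Intermediate states record partial matches; on a mismatch, fall back to the longest reusable overlap.
With 3 states:
        0   1  
>  q0   q1  q0 
   q1   q2  q0 
 * q2   q2  q2 
(> = start, * = accepting)

start=q0 accept=q2 q0-0->q1 q0-1->q0 q1-0->q2 q1-1->q0 q2-0->q2 q2-1->q2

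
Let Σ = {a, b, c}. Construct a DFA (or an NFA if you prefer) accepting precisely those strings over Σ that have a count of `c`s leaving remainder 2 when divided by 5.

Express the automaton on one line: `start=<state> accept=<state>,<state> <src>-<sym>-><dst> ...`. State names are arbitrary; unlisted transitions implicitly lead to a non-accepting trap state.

The only thing that matters is how many `c`s have appeared, reduced mod 5. Use one state per residue: S0 for 0, …, S4 for 4. Reading `c` moves to the next residue; anything else stays put. S2 is accepting.
        a   b   c  
>  S0   S0  S0  S1 
   S1   S1  S1  S2 
 * S2   S2  S2  S3 
   S3   S3  S3  S4 
   S4   S4  S4  S0 
(> = start, * = accepting)

start=S0 accept=S2 S0-a->S0 S0-b->S0 S0-c->S1 S1-a->S1 S1-b->S1 S1-c->S2 S2-a->S2 S2-b->S2 S2-c->S3 S3-a->S3 S3-b->S3 S3-c->S4 S4-a->S4 S4-b->S4 S4-c->S0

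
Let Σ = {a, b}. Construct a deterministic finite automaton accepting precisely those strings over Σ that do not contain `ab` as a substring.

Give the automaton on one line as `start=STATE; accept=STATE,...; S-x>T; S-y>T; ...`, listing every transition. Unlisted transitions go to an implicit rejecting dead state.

start=s0; accept=s0,s1; s0-a>s1; s0-b>s0; s1-a>s1; s1-b>s2; s2-a>s2; s2-b>s2

This is the complement of 'contains `ab`'. Use the same substring-matching states — s0 through s2 holding how much of `ab` has just been matched — but flip the accepting set: everything except the trap s2 accepts.
3 states suffice.
        a   b  
>* s0   s1  s0 
 * s1   s1  s2 
   s2   s2  s2 
(> = start, * = accepting)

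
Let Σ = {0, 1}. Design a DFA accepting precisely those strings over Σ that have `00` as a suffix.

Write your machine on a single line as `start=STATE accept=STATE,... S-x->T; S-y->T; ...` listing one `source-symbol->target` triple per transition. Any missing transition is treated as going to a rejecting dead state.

Remember how much of `00` the current input suffix matches. State q0 means no match yet; q1 means the last symbol is `0`; q2 means the last 2 symbols are `00`. Only q2 accepts. On a mismatch, fall back to the longest proper suffix that is still a prefix of `00`.
        0   1  
>  q0   q1  q0 
   q1   q2  q0 
 * q2   q2  q0 
(> = start, * = accepting)

start=q0; accept=q2; q0-0->q1; q0-1->q0; q1-0->q2; q1-1->q0; q2-0->q2; q2-1->q0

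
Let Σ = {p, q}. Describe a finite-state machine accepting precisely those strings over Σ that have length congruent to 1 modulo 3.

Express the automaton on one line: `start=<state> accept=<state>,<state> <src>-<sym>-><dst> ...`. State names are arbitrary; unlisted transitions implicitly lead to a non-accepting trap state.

start=S0 accept=S1 S0-p->S1 S0-q->S1 S1-p->S2 S1-q->S2 S2-p->S0 S2-q->S0

Count input length modulo 3: every symbol advances one step around the cycle S0 → S1 → S2 → S0. Accept at S1.
3 states suffice.
        p   q  
>  S0   S1  S1 
 * S1   S2  S2 
   S2   S0  S0 
(> = start, * = accepting)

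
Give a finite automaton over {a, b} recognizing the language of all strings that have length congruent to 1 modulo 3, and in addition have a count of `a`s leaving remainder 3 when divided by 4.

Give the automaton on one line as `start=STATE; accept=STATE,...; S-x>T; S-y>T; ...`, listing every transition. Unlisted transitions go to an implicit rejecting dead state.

Handle the two conditions separately and then intersect. One (3 states) tracks the input length modulo 3; the other (4 states) tracks the count of `a`s modulo 4. Each combined state is a pair, one component from each; accept when both components accept.
A 12-state machine:
          a    b  
>  S0     S1   S2 
   S1     S3   S4 
   S2     S4   S5 
   S3     S6   S7 
   S4     S7   S8 
   S5     S8   S0 
   S6     S2   S9 
   S7     S9  S10 
   S8    S10   S1 
 * S9     S5  S11 
   S10   S11   S3 
   S11    S0   S6 
(> = start, * = accepting)

start=S0; accept=S9; S0-a>S1; S0-b>S2; S1-a>S3; S1-b>S4; S2-a>S4; S2-b>S5; S3-a>S6; S3-b>S7; S4-a>S7; S4-b>S8; S5-a>S8; S5-b>S0; S6-a>S2; S6-b>S9; S7-a>S9; S7-b>S10; S8-a>S10; S8-b>S1; S9-a>S5; S9-b>S11; S10-a>S11; S10-b>S3; S11-a>S0; S11-b>S6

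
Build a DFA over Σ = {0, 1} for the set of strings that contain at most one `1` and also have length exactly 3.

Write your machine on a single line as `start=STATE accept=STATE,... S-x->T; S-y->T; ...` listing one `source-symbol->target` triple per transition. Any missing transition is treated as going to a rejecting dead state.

Handle the two conditions separately and then intersect. The first has 3 states tracking the count of `1`s, saturating at 2; the second has 5 states tracking the input length, saturating at 4. A product state is a pair (one from each), accepting exactly when both do. Equivalent product states are then merged.
        0   1  
>  q0   q1  q2 
   q1   q3  q4 
   q2   q4  q5 
   q3   q6  q6 
   q4   q6  q5 
   q5   q5  q5 
 * q6   q5  q5 
(> = start, * = accepting)

start=q0; accept=q6; q0-0->q1; q0-1->q2; q1-0->q3; q1-1->q4; q2-0->q4; q2-1->q5; q3-0->q6; q3-1->q6; q4-0->q6; q4-1->q5; q5-0->q5; q5-1->q5; q6-0->q5; q6-1->q5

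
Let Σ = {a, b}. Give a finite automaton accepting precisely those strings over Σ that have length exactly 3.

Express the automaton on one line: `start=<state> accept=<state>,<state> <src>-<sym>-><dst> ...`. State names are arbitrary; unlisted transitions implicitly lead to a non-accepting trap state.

start=S0 accept=S3 S0-a->S1 S0-b->S1 S1-a->S2 S1-b->S2 S2-a->S3 S2-b->S3 S3-a->S4 S3-b->S4 S4-a->S4 S4-b->S4

Count input length up to 4: every symbol moves from S0 toward S4, which means 'more than 3' and absorbs. Accept from {S3}.
With 5 states:
        a   b  
>  S0   S1  S1 
   S1   S2  S2 
   S2   S3  S3 
 * S3   S4  S4 
   S4   S4  S4 
(> = start, * = accepting)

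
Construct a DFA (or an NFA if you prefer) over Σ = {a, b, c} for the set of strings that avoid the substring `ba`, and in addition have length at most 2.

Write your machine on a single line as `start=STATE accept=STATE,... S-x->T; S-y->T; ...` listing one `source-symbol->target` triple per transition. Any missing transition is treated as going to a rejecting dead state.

start=q0; accept=q0,q1,q2,q3,q4; q0-a->q1; q0-b->q2; q0-c->q1; q1-a->q3; q1-b->q4; q1-c->q3; q2-a->q5; q2-b->q4; q2-c->q3; q3-a->q6; q3-b->q7; q3-c->q6; q4-a->q8; q4-b->q7; q4-c->q6; q5-a->q8; q5-b->q8; q5-c->q8; q6-a->q6; q6-b->q7; q6-c->q6; q7-a->q8; q7-b->q7; q7-c->q6; q8-a->q8; q8-b->q8; q8-c->q8

Build one automaton per condition and run them in lockstep. The first has 3 states tracking partial matches of the forbidden pattern `ba`; the second has 4 states tracking the input length, saturating at 3. A product state is a pair (one from each), accepting exactly when both do.
        a   b   c  
>* q0   q1  q2  q1 
 * q1   q3  q4  q3 
 * q2   q5  q4  q3 
 * q3   q6  q7  q6 
 * q4   q8  q7  q6 
   q5   q8  q8  q8 
   q6   q6  q7  q6 
   q7   q8  q7  q6 
   q8   q8  q8  q8 
(> = start, * = accepting)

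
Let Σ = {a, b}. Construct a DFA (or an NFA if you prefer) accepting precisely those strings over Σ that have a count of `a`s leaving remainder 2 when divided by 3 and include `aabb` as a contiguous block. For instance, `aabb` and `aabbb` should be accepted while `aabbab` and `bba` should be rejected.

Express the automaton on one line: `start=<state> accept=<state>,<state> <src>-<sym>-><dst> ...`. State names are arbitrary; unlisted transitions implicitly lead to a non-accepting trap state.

start=s0 accept=s10 s0-a->s1 s0-b->s0 s1-a->s2 s1-b->s3 s2-a->s4 s2-b->s5 s3-a->s6 s3-b->s3 s4-a->s7 s4-b->s8 s5-a->s9 s5-b->s10 s6-a->s4 s6-b->s11 s7-a->s2 s7-b->s12 s8-a->s1 s8-b->s13 s9-a->s7 s9-b->s0 s10-a->s13 s10-b->s10 s11-a->s9 s11-b->s11 s12-a->s6 s12-b->s14 s13-a->s14 s13-b->s13 s14-a->s10 s14-b->s14

Run two small machines in parallel and take their product. One (3 states) tracks the count of `a`s modulo 3; the other (5 states) tracks whether and how much of `aabb` has been seen. Each combined state is a pair, one component from each; accept when both components accept.
15 states suffice.
          a    b  
>  s0     s1   s0 
   s1     s2   s3 
   s2     s4   s5 
   s3     s6   s3 
   s4     s7   s8 
   s5     s9  s10 
   s6     s4  s11 
   s7     s2  s12 
   s8     s1  s13 
   s9     s7   s0 
 * s10   s13  s10 
   s11    s9  s11 
   s12    s6  s14 
   s13   s14  s13 
   s14   s10  s14 
(> = start, * = accepting)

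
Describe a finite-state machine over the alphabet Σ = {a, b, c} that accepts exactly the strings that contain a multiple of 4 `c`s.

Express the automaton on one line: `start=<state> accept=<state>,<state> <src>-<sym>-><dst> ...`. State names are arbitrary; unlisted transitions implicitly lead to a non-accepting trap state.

start=s0 accept=s0 s0-a->s0 s0-b->s0 s0-c->s1 s1-a->s1 s1-b->s1 s1-c->s2 s2-a->s2 s2-b->s2 s2-c->s3 s3-a->s3 s3-b->s3 s3-c->s0

Keep the running count of `c`s modulo 4: each `c` advances along the cycle s0 → s1 → s2 → s3 → s0 while other symbols loop. Accept at s0.
        a   b   c  
>* s0   s0  s0  s1 
   s1   s1  s1  s2 
   s2   s2  s2  s3 
   s3   s3  s3  s0 
(> = start, * = accepting)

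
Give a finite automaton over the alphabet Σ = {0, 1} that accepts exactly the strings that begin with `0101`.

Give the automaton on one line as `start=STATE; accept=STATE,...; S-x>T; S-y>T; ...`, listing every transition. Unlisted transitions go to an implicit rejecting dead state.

start=q0; accept=q4; q0-0>q1; q0-1>q5; q1-0>q5; q1-1>q2; q2-0>q3; q2-1>q5; q3-0>q5; q3-1>q4; q4-0>q4; q4-1>q4; q5-0>q5; q5-1>q5

Check the first 4 symbols one by one: q0 through q3 record how many have matched `0101` so far; any wrong symbol goes to the dead state q5. After all 4 match we enter the accepting sink q4.
With 6 states:
        0   1  
>  q0   q1  q5 
   q1   q5  q2 
   q2   q3  q5 
   q3   q5  q4 
 * q4   q4  q4 
   q5   q5  q5 
(> = start, * = accepting)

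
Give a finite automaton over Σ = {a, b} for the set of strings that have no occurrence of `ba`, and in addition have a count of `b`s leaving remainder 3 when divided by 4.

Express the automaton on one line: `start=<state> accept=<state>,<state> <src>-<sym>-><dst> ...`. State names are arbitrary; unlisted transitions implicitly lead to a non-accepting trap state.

start=S0 accept=S4 S0-a->S0 S0-b->S1 S1-a->S2 S1-b->S3 S2-a->S2 S2-b->S2 S3-a->S2 S3-b->S4 S4-a->S2 S4-b->S5 S5-a->S2 S5-b->S1

Run two small machines in parallel and take their product. The first has 3 states tracking partial matches of the forbidden pattern `ba`; the second has 4 states tracking the count of `b`s modulo 4. A product state is a pair (one from each), accepting exactly when both do. Equivalent product states are then merged.
With 6 states:
        a   b  
>  S0   S0  S1 
   S1   S2  S3 
   S2   S2  S2 
   S3   S2  S4 
 * S4   S2  S5 
   S5   S2  S1 
(> = start, * = accepting)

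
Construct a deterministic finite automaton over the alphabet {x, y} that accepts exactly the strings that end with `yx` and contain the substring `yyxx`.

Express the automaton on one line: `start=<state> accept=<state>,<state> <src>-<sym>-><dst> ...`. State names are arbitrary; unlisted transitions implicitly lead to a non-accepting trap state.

start=s0 accept=s7 s0-x->s0 s0-y->s1 s1-x->s2 s1-y->s3 s2-x->s0 s2-y->s1 s3-x->s4 s3-y->s3 s4-x->s5 s4-y->s1 s5-x->s5 s5-y->s6 s6-x->s7 s6-y->s6 s7-x->s5 s7-y->s6

Run two small machines in parallel and take their product. The first has 3 states tracking how much of the suffix `yx` has currently been matched; the second has 5 states tracking whether and how much of `yyxx` has been seen. A product state is a pair (one from each), accepting exactly when both do.
With 8 states:
        x   y  
>  s0   s0  s1 
   s1   s2  s3 
   s2   s0  s1 
   s3   s4  s3 
   s4   s5  s1 
   s5   s5  s6 
   s6   s7  s6 
 * s7   s5  s6 
(> = start, * = accepting)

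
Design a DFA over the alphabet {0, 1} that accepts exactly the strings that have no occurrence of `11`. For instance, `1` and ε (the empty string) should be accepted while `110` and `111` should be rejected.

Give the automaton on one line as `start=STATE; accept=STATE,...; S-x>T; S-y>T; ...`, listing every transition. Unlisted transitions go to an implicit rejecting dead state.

start=S0; accept=S0,S1; S0-0>S0; S0-1>S1; S1-0>S0; S1-1>S2; S2-0>S2; S2-1>S2

This is the complement of 'contains `11`'. Use the same substring-matching states — S0 through S2 holding how much of `11` has just been matched — but flip the accepting set: everything except the trap S2 accepts.
3 states suffice.
        0   1  
>* S0   S0  S1 
 * S1   S0  S2 
   S2   S2  S2 
(> = start, * = accepting)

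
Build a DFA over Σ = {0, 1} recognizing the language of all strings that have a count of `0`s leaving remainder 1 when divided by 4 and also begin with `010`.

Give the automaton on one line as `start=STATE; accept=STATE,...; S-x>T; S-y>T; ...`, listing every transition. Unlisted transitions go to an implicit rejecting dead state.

Run two small machines in parallel and take their product. The first has 4 states tracking the count of `0`s modulo 4; the second has 5 states tracking whether the input so far still matches the prefix `010`. A product state is a pair (one from each), accepting exactly when both do. Minimizing collapses redundant product states.
With 8 states:
        0   1  
>  q0   q1  q2 
   q1   q2  q3 
   q2   q2  q2 
   q3   q4  q2 
   q4   q5  q4 
   q5   q6  q5 
   q6   q7  q6 
 * q7   q4  q7 
(> = start, * = accepting)

start=q0; accept=q7; q0-0>q1; q0-1>q2; q1-0>q2; q1-1>q3; q2-0>q2; q2-1>q2; q3-0>q4; q3-1>q2; q4-0>q5; q4-1>q4; q5-0>q6; q5-1>q5; q6-0>q7; q6-1>q6; q7-0>q4; q7-1>q7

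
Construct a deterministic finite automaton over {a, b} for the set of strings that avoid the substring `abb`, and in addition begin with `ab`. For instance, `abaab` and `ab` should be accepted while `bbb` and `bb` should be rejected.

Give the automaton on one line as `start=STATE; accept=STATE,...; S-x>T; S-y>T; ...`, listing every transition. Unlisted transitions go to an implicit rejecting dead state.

Build one automaton per condition and run them in lockstep. One (4 states) tracks partial matches of the forbidden pattern `abb`; the other (4 states) tracks whether the input so far still matches the prefix `ab`. Each combined state is a pair, one component from each; accept when both components accept. Minimizing collapses redundant product states.
A 5-state machine:
        a   b  
>  q0   q1  q2 
   q1   q2  q3 
   q2   q2  q2 
 * q3   q4  q2 
 * q4   q4  q3 
(> = start, * = accepting)

start=q0; accept=q3,q4; q0-a>q1; q0-b>q2; q1-a>q2; q1-b>q3; q2-a>q2; q2-b>q2; q3-a>q4; q3-b>q2; q4-a>q4; q4-b>q3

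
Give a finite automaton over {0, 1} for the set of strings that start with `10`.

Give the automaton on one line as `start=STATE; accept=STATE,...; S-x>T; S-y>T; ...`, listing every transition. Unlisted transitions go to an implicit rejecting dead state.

start=S0; accept=S2; S0-0>S3; S0-1>S1; S1-0>S2; S1-1>S3; S2-0>S2; S2-1>S2; S3-0>S3; S3-1>S3

Check the first 2 symbols one by one: S0 through S1 record how many have matched `10` so far; any wrong symbol goes to the dead state S3. After all 2 match we enter the accepting sink S2.
        0   1  
>  S0   S3  S1 
   S1   S2  S3 
 * S2   S2  S2 
   S3   S3  S3 
(> = start, * = accepting)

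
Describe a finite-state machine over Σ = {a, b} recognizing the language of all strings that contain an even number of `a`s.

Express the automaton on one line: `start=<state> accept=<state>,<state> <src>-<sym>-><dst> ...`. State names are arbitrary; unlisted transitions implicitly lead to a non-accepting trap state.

The only thing that matters is how many `a`s have appeared, reduced mod 2. Use one state per residue: q0 for 0, …, q1 for 1. Reading `a` moves to the next residue; anything else stays put. q0 is accepting.
        a   b  
>* q0   q1  q0 
   q1   q0  q1 
(> = start, * = accepting)

start=q0 accept=q0 q0-a->q1 q0-b->q0 q1-a->q0 q1-b->q1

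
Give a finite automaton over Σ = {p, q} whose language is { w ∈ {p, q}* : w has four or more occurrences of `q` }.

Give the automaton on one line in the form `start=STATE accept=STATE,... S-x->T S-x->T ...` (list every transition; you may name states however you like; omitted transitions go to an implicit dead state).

Count `q`s, saturating at 5: states S0 through S4 mean 0 through 4 `q`s seen; S5 means more than 4. Each `q` increments (capped at S5); other symbols loop. Accept from {S4, S5}.
        p   q  
>  S0   S0  S1 
   S1   S1  S2 
   S2   S2  S3 
   S3   S3  S4 
 * S4   S4  S5 
 * S5   S5  S5 
(> = start, * = accepting)

start=S0 accept=S4,S5 S0-p->S0 S0-q->S1 S1-p->S1 S1-q->S2 S2-p->S2 S2-q->S3 S3-p->S3 S3-q->S4 S4-p->S4 S4-q->S5 S5-p->S5 S5-q->S5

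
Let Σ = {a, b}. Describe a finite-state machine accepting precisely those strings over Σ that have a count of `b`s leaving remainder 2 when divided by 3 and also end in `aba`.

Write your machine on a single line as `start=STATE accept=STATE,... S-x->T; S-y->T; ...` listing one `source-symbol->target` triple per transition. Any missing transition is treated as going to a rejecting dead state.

Build one automaton per condition and run them in lockstep. One (3 states) tracks the count of `b`s modulo 3; the other (4 states) tracks how much of the suffix `aba` has currently been matched. Each combined state is a pair, one component from each; accept when both components accept. After merging equivalent states the machine shrinks.
        a   b  
>  S0   S0  S1 
   S1   S2  S3 
   S2   S2  S4 
   S3   S3  S0 
   S4   S5  S0 
 * S5   S3  S0 
(> = start, * = accepting)

start=S0; accept=S5; S0-a->S0; S0-b->S1; S1-a->S2; S1-b->S3; S2-a->S2; S2-b->S4; S3-a->S3; S3-b->S0; S4-a->S5; S4-b->S0; S5-a->S3; S5-b->S0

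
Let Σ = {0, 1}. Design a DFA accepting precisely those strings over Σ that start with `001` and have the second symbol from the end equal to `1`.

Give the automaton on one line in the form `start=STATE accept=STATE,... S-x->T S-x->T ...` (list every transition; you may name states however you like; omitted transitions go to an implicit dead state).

Run two small machines in parallel and take their product. The first has 5 states tracking whether the input so far still matches the prefix `001`; the second has 7 states tracking the last 2 symbols read. A product state is a pair (one from each), accepting exactly when both do.
With 12 states:
          0    1  
>  S0     S1   S2 
   S1     S3   S4 
   S2     S5   S6 
   S3     S7   S8 
   S4     S5   S6 
   S5     S7   S4 
   S6     S5   S6 
   S7     S7   S4 
   S8     S9  S10 
 * S9    S11   S8 
 * S10    S9  S10 
   S11   S11   S8 
(> = start, * = accepting)

start=S0 accept=S9,S10 S0-0->S1 S0-1->S2 S1-0->S3 S1-1->S4 S2-0->S5 S2-1->S6 S3-0->S7 S3-1->S8 S4-0->S5 S4-1->S6 S5-0->S7 S5-1->S4 S6-0->S5 S6-1->S6 S7-0->S7 S7-1->S4 S8-0->S9 S8-1->S10 S9-0->S11 S9-1->S8 S10-0->S9 S10-1->S10 S11-0->S11 S11-1->S8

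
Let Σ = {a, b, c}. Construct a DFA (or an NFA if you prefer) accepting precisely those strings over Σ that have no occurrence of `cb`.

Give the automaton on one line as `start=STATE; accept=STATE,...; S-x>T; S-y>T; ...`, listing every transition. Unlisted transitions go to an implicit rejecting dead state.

start=s0; accept=s0,s1; s0-a>s0; s0-b>s0; s0-c>s1; s1-a>s0; s1-b>s2; s1-c>s1; s2-a>s2; s2-b>s2; s2-c>s2

Track partial matches of the forbidden pattern `cb`. State s2 is a dead state reached once `cb` has occurred; every other state accepts. s0 means no part of `cb` is currently matched.
3 states suffice.
        a   b   c  
>* s0   s0  s0  s1 
 * s1   s0  s2  s1 
   s2   s2  s2  s2 
(> = start, * = accepting)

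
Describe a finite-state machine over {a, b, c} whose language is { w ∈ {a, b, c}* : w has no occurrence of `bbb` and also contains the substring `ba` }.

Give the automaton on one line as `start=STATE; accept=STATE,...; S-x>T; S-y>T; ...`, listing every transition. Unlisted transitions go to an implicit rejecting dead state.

Build one automaton per condition and run them in lockstep. The first has 4 states tracking partial matches of the forbidden pattern `bbb`; the second has 3 states tracking whether and how much of `ba` has been seen. A product state is a pair (one from each), accepting exactly when both do. Equivalent product states are then merged.
With 7 states:
        a   b   c  
>  q0   q0  q1  q0 
   q1   q2  q3  q0 
 * q2   q2  q4  q2 
   q3   q2  q5  q0 
 * q4   q2  q6  q2 
   q5   q5  q5  q5 
 * q6   q2  q5  q2 
(> = start, * = accepting)

start=q0; accept=q2,q4,q6; q0-a>q0; q0-b>q1; q0-c>q0; q1-a>q2; q1-b>q3; q1-c>q0; q2-a>q2; q2-b>q4; q2-c>q2; q3-a>q2; q3-b>q5; q3-c>q0; q4-a>q2; q4-b>q6; q4-c>q2; q5-a>q5; q5-b>q5; q5-c>q5; q6-a>q2; q6-b>q5; q6-c>q2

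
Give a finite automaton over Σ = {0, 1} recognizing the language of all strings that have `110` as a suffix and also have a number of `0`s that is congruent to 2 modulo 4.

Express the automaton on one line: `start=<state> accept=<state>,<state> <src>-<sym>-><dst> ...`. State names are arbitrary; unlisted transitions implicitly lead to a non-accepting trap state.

start=S0 accept=S6 S0-0->S1 S0-1->S0 S1-0->S2 S1-1->S3 S2-0->S4 S2-1->S2 S3-0->S2 S3-1->S5 S4-0->S0 S4-1->S4 S5-0->S6 S5-1->S5 S6-0->S4 S6-1->S2

Build one automaton per condition and run them in lockstep. One (4 states) tracks how much of the suffix `110` has currently been matched; the other (4 states) tracks the count of `0`s modulo 4. Each combined state is a pair, one component from each; accept when both components accept. After merging equivalent states the machine shrinks.
A 7-state machine:
        0   1  
>  S0   S1  S0 
   S1   S2  S3 
   S2   S4  S2 
   S3   S2  S5 
   S4   S0  S4 
   S5   S6  S5 
 * S6   S4  S2 
(> = start, * = accepting)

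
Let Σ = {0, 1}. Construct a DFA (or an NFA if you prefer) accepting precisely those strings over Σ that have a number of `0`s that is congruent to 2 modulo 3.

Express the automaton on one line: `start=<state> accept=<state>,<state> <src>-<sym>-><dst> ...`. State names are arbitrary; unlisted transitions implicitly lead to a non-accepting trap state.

The only thing that matters is how many `0`s have appeared, reduced mod 3. Use one state per residue: s0 for 0, …, s2 for 2. Reading `0` moves to the next residue; anything else stays put. s2 is accepting.
        0   1  
>  s0   s1  s0 
   s1   s2  s1 
 * s2   s0  s2 
(> = start, * = accepting)

start=s0 accept=s2 s0-0->s1 s0-1->s0 s1-0->s2 s1-1->s1 s2-0->s0 s2-1->s2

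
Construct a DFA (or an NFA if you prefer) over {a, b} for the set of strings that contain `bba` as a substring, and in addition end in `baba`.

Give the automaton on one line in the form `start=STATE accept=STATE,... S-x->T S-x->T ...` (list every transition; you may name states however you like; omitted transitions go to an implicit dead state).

Handle the two conditions separately and then intersect. One (4 states) tracks whether and how much of `bba` has been seen; the other (5 states) tracks how much of the suffix `baba` has currently been matched. Each combined state is a pair, one component from each; accept when both components accept. Equivalent product states are then merged.
        a   b  
>  q0   q0  q1 
   q1   q0  q2 
   q2   q3  q2 
   q3   q4  q5 
   q4   q4  q2 
   q5   q6  q2 
 * q6   q4  q5 
(> = start, * = accepting)

start=q0 accept=q6 q0-a->q0 q0-b->q1 q1-a->q0 q1-b->q2 q2-a->q3 q2-b->q2 q3-a->q4 q3-b->q5 q4-a->q4 q4-b->q2 q5-a->q6 q5-b->q2 q6-a->q4 q6-b->q5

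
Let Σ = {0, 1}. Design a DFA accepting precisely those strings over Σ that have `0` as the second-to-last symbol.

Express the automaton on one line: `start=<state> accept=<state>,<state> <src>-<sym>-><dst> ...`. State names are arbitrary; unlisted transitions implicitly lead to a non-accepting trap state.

start=S0 accept=S3,S4 S0-0->S1 S0-1->S2 S1-0->S3 S1-1->S4 S2-0->S5 S2-1->S6 S3-0->S3 S3-1->S4 S4-0->S5 S4-1->S6 S5-0->S3 S5-1->S4 S6-0->S5 S6-1->S6

A DFA must remember the last 2 symbols (since which symbol is second-to-last isn't known until the input ends). Use one state per possible window of the last ≤2 symbols; accept from those whose window starts with `0`.
        0   1  
>  S0   S1  S2 
   S1   S3  S4 
   S2   S5  S6 
 * S3   S3  S4 
 * S4   S5  S6 
   S5   S3  S4 
   S6   S5  S6 
(> = start, * = accepting)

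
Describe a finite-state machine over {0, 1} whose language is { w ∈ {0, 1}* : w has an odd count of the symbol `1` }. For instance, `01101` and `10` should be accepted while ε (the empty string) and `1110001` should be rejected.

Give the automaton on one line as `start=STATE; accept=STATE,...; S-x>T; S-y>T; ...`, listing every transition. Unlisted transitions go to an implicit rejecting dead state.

The only thing that matters is how many `1`s have appeared, reduced mod 2. Use one state per residue: S0 for 0, …, S1 for 1. Reading `1` moves to the next residue; anything else stays put. S1 is accepting.
        0   1  
>  S0   S0  S1 
 * S1   S1  S0 
(> = start, * = accepting)

start=S0; accept=S1; S0-0>S0; S0-1>S1; S1-0>S1; S1-1>S0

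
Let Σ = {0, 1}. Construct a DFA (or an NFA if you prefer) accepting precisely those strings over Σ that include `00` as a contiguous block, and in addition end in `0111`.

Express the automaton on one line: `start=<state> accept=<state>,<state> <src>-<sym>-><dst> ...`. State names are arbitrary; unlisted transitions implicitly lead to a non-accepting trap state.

start=s0 accept=s8 s0-0->s1 s0-1->s0 s1-0->s2 s1-1->s3 s2-0->s2 s2-1->s4 s3-0->s1 s3-1->s5 s4-0->s2 s4-1->s6 s5-0->s1 s5-1->s7 s6-0->s2 s6-1->s8 s7-0->s1 s7-1->s0 s8-0->s2 s8-1->s9 s9-0->s2 s9-1->s9

Handle the two conditions separately and then intersect. The first has 3 states tracking whether and how much of `00` has been seen; the second has 5 states tracking how much of the suffix `0111` has currently been matched. A product state is a pair (one from each), accepting exactly when both do.
A 10-state machine:
        0   1  
>  s0   s1  s0 
   s1   s2  s3 
   s2   s2  s4 
   s3   s1  s5 
   s4   s2  s6 
   s5   s1  s7 
   s6   s2  s8 
   s7   s1  s0 
 * s8   s2  s9 
   s9   s2  s9 
(> = start, * = accepting)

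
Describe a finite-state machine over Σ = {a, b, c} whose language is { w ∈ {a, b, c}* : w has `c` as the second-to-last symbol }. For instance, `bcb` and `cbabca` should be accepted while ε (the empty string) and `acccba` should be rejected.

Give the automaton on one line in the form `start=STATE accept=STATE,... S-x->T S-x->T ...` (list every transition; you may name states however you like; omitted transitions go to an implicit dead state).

start=q0 accept=q10,q11,q12 q0-a->q1 q0-b->q2 q0-c->q3 q1-a->q4 q1-b->q5 q1-c->q6 q2-a->q7 q2-b->q8 q2-c->q9 q3-a->q10 q3-b->q11 q3-c->q12 q4-a->q4 q4-b->q5 q4-c->q6 q5-a->q7 q5-b->q8 q5-c->q9 q6-a->q10 q6-b->q11 q6-c->q12 q7-a->q4 q7-b->q5 q7-c->q6 q8-a->q7 q8-b->q8 q8-c->q9 q9-a->q10 q9-b->q11 q9-c->q12 q10-a->q4 q10-b->q5 q10-c->q6 q11-a->q7 q11-b->q8 q11-c->q9 q12-a->q10 q12-b->q11 q12-c->q12

Because acceptance depends on a position counted from the end, the machine has to buffer the most recent 2 symbols. Make each state the string of the last up-to-2 symbols read; on input `x` shift the window left and append `x`. Accept when the buffered window has length 2 and begins with `c`.
13 states suffice.
          a    b    c  
>  q0     q1   q2   q3 
   q1     q4   q5   q6 
   q2     q7   q8   q9 
   q3    q10  q11  q12 
   q4     q4   q5   q6 
   q5     q7   q8   q9 
   q6    q10  q11  q12 
   q7     q4   q5   q6 
   q8     q7   q8   q9 
   q9    q10  q11  q12 
 * q10    q4   q5   q6 
 * q11    q7   q8   q9 
 * q12   q10  q11  q12 
(> = start, * = accepting)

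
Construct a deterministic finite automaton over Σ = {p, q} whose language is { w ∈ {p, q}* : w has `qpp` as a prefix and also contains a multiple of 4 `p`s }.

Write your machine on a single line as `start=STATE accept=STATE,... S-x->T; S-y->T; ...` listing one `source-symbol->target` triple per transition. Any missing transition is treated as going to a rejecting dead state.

start=S0; accept=S6; S0-p->S1; S0-q->S2; S1-p->S1; S1-q->S1; S2-p->S3; S2-q->S1; S3-p->S4; S3-q->S1; S4-p->S5; S4-q->S4; S5-p->S6; S5-q->S5; S6-p->S7; S6-q->S6; S7-p->S4; S7-q->S7

Run two small machines in parallel and take their product. One (5 states) tracks whether the input so far still matches the prefix `qpp`; the other (4 states) tracks the count of `p`s modulo 4. Each combined state is a pair, one component from each; accept when both components accept. After merging equivalent states the machine shrinks.
An 8-state machine:
        p   q  
>  S0   S1  S2 
   S1   S1  S1 
   S2   S3  S1 
   S3   S4  S1 
   S4   S5  S4 
   S5   S6  S5 
 * S6   S7  S6 
   S7   S4  S7 
(> = start, * = accepting)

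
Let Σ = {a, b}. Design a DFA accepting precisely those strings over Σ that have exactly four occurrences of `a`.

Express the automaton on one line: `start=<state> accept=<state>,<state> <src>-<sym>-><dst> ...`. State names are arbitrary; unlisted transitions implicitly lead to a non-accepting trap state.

Only the number of `a`s matters, and only up to 5. Make a chain S0 → S1 → S2 → S3 → S4 → S5 advanced by each `a` (with S5 absorbing); every other symbol self-loops. The accepting set is {S4}.
A 6-state machine:
        a   b  
>  S0   S1  S0 
   S1   S2  S1 
   S2   S3  S2 
   S3   S4  S3 
 * S4   S5  S4 
   S5   S5  S5 
(> = start, * = accepting)

start=S0 accept=S4 S0-a->S1 S0-b->S0 S1-a->S2 S1-b->S1 S2-a->S3 S2-b->S2 S3-a->S4 S3-b->S3 S4-a->S5 S4-b->S4 S5-a->S5 S5-b->S5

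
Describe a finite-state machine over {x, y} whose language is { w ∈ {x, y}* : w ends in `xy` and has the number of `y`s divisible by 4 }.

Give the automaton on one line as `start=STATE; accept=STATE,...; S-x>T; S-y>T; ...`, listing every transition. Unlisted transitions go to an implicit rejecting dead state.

start=A; accept=F; A-x>A; A-y>B; B-x>B; B-y>C; C-x>C; C-y>D; D-x>E; D-y>A; E-x>E; E-y>F; F-x>A; F-y>B

Run two small machines in parallel and take their product. The first has 3 states tracking how much of the suffix `xy` has currently been matched; the second has 4 states tracking the count of `y`s modulo 4. A product state is a pair (one from each), accepting exactly when both do. Equivalent product states are then merged.
6 states suffice.
       x  y 
>  A   A  B 
   B   B  C 
   C   C  D 
   D   E  A 
   E   E  F 
 * F   A  B 
(> = start, * = accepting)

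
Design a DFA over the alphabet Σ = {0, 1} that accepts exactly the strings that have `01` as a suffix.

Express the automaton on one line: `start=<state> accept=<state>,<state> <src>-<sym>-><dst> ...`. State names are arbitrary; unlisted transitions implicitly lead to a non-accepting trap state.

Remember how much of `01` the current input suffix matches. State q0 means no match yet; q1 means the last symbol is `0`; q2 means the last 2 symbols are `01`. Only q2 accepts. On a mismatch, fall back to the longest proper suffix that is still a prefix of `01`.
3 states suffice.
        0   1  
>  q0   q1  q0 
   q1   q1  q2 
 * q2   q1  q0 
(> = start, * = accepting)

start=q0 accept=q2 q0-0->q1 q0-1->q0 q1-0->q1 q1-1->q2 q2-0->q1 q2-1->q0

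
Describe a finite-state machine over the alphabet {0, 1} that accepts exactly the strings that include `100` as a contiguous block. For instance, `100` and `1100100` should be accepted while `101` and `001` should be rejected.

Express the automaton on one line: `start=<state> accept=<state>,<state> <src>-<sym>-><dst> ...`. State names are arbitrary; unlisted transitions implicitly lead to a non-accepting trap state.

States A..C record the length of the longest prefix of `100` that matches the current input suffix. Reaching D means `100` has been seen, and we stay there forever. Accept from D.
With 4 states:
       0  1 
>  A   A  B 
   B   C  B 
   C   D  B 
 * D   D  D 
(> = start, * = accepting)

start=A accept=D A-0->A A-1->B B-0->C B-1->B C-0->D C-1->B D-0->D D-1->D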